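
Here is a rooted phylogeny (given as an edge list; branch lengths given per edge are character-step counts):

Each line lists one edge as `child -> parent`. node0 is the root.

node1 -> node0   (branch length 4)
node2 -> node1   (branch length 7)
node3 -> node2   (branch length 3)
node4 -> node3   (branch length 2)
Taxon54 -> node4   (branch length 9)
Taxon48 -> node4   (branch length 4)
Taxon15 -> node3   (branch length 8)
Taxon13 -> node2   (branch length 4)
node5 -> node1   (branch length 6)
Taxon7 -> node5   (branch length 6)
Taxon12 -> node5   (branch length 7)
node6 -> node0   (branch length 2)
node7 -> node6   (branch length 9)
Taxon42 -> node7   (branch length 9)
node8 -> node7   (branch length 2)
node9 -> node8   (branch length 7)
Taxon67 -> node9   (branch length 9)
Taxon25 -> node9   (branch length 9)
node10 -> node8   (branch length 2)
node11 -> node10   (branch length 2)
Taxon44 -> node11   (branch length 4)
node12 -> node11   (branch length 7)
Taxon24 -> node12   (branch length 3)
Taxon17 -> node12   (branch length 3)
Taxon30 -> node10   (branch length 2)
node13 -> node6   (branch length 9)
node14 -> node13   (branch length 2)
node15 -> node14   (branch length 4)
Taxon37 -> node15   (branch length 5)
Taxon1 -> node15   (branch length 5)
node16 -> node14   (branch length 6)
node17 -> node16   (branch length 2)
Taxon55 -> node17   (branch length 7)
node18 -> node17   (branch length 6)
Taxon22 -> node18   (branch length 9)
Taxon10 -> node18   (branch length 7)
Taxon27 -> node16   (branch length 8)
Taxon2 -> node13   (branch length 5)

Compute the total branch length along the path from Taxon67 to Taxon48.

49

The path runs Taxon67 → … → MRCA → … → Taxon48; the MRCA is the root of the tree.
Branch lengths along that path: 9 + 7 + 2 + 9 + 2 + 4 + 7 + 3 + 2 + 4 = 49.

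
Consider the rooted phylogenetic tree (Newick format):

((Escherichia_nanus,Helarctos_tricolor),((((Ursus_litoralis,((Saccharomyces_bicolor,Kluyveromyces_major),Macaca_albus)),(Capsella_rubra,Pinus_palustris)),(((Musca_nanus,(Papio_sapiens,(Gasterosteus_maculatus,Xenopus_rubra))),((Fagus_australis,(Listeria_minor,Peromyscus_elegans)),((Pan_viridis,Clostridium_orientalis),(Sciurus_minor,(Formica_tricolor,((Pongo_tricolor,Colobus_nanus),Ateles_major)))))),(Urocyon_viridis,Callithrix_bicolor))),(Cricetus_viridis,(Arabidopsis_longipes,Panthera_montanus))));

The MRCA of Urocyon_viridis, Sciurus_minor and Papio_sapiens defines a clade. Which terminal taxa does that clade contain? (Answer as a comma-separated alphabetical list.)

Ateles_major, Callithrix_bicolor, Clostridium_orientalis, Colobus_nanus, Fagus_australis, Formica_tricolor, Gasterosteus_maculatus, Listeria_minor, Musca_nanus, Pan_viridis, Papio_sapiens, Peromyscus_elegans, Pongo_tricolor, Sciurus_minor, Urocyon_viridis, Xenopus_rubra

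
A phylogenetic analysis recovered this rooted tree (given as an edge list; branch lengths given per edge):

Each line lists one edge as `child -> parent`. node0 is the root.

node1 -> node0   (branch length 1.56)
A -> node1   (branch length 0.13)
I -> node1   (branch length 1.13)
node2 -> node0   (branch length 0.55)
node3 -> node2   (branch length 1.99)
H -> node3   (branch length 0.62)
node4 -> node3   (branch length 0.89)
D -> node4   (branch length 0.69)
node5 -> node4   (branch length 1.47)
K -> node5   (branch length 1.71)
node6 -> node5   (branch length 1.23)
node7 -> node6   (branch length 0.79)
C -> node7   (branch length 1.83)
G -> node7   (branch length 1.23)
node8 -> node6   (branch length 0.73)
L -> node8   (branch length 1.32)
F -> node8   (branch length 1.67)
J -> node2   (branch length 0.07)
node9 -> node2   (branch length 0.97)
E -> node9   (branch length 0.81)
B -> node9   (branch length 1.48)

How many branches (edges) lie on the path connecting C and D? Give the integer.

The MRCA of C and D is the node subtending (D,(K,((C,G),(L,F)))).
From C up to that node: 4 branches. From D up to the same node: 1 branch. Total: 4 + 1 = 5.

5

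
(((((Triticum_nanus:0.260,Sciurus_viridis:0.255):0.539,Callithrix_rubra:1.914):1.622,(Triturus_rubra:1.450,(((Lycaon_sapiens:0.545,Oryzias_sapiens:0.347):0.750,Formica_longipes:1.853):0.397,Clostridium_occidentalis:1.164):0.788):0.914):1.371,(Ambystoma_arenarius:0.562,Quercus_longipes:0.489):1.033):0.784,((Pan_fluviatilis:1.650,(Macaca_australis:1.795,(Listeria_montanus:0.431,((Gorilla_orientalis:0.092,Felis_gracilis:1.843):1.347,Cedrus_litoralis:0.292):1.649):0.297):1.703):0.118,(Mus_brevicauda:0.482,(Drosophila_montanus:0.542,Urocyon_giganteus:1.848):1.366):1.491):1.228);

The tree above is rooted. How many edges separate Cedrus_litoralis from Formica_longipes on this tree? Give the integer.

12

The MRCA of Cedrus_litoralis and Formica_longipes is the root of the tree.
From Cedrus_litoralis up to that node: 6 branches. From Formica_longipes up to the same node: 6 branches. Total: 6 + 6 = 12.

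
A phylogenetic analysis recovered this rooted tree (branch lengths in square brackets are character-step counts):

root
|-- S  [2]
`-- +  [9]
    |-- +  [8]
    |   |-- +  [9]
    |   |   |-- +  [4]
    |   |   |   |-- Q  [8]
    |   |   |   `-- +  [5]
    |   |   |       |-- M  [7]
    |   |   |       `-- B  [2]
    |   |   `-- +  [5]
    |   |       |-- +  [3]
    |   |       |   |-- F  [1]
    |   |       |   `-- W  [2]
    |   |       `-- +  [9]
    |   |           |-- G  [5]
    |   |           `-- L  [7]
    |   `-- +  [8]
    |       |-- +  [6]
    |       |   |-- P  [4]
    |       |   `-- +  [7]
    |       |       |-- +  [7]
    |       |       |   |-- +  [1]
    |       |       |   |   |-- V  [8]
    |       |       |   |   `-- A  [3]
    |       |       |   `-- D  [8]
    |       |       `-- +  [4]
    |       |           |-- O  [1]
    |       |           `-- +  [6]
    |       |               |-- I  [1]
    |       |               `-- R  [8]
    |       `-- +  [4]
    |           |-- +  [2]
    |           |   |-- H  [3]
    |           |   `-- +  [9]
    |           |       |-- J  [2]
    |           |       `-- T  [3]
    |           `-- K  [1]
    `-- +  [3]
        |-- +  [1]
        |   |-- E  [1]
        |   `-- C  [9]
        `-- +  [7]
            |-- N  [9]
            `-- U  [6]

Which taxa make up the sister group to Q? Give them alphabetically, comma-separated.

Q attaches to the tree at the node subtending (Q,(M,B)).
The other lineage descending from that same node — the sister group — is (M,B); its 2 tips in alphabetical order are the answer.

B, M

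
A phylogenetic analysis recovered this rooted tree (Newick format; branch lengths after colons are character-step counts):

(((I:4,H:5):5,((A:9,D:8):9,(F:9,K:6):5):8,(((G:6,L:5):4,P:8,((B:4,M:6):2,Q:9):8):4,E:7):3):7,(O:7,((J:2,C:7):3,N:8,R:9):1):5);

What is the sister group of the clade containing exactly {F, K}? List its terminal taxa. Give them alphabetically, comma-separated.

A, D

The clade containing exactly {F, K} attaches to the tree at the node subtending ((A,D),(F,K)).
The other lineage descending from that same node — the sister group — is (A,D); its 2 tips in alphabetical order are the answer.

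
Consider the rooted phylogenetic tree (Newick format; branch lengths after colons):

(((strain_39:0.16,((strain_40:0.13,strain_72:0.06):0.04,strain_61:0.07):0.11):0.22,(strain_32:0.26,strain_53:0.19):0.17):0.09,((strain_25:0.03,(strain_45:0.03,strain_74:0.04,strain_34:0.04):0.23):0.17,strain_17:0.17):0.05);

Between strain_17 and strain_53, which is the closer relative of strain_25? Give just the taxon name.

strain_17

The MRCA of strain_25 and strain_17 subtends ((strain_25,(strain_45,strain_74,strain_34)),strain_17) (5 taxa).
The MRCA of strain_25 and strain_53 is the root, subtending the entire tree (11 taxa).
The first is nested inside the second, so strain_25 shares a more recent common ancestor with strain_17.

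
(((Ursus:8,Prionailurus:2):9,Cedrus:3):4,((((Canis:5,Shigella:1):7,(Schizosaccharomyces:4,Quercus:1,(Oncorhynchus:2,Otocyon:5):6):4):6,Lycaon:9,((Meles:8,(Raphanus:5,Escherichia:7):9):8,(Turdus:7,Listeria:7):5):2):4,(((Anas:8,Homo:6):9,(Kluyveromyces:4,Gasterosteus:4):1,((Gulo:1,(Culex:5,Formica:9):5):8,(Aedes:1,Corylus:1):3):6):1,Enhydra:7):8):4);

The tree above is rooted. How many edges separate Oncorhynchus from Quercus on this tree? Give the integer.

The MRCA of Oncorhynchus and Quercus is the node subtending (Schizosaccharomyces,Quercus,(Oncorhynchus,Otocyon)).
From Oncorhynchus up to that node: 2 branches. From Quercus up to the same node: 1 branch. Total: 2 + 1 = 3.

3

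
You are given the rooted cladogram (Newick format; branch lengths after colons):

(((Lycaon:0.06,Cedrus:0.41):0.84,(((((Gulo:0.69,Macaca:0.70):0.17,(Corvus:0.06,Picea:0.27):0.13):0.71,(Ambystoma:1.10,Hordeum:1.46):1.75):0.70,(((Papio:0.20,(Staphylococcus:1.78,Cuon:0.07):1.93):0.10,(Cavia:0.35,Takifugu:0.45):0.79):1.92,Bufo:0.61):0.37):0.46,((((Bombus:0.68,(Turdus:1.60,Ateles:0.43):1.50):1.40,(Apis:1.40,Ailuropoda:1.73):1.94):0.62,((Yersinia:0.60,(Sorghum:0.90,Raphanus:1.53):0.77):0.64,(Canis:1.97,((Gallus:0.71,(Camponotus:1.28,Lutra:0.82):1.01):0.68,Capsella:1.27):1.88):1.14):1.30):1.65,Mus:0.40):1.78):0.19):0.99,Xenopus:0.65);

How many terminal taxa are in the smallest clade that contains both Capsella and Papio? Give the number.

The MRCA of Capsella and Papio is the node subtending (((((Gulo,Macaca),(Corvus,Picea)),(Ambystoma,Hordeum)),(((Papio,(Staphylococcus,Cuon)),(Cavia,Takifugu)),Bufo)),((((Bombus,(Turdus,Ateles)),(Apis,Ailuropoda)),((Yersinia,(Sorghum,Raphanus)),(Canis,((Gallus,(Camponotus,Lutra)),Capsella)))),Mus)).
That clade contains 26 terminal taxa: Ailuropoda, Ambystoma, Apis, Ateles, Bombus, Bufo, Camponotus, Canis, Capsella, Cavia, Corvus, Cuon, Gallus, Gulo, Hordeum, Lutra, Macaca, Mus, Papio, Picea, Raphanus, Sorghum, Staphylococcus, Takifugu, Turdus, Yersinia.

26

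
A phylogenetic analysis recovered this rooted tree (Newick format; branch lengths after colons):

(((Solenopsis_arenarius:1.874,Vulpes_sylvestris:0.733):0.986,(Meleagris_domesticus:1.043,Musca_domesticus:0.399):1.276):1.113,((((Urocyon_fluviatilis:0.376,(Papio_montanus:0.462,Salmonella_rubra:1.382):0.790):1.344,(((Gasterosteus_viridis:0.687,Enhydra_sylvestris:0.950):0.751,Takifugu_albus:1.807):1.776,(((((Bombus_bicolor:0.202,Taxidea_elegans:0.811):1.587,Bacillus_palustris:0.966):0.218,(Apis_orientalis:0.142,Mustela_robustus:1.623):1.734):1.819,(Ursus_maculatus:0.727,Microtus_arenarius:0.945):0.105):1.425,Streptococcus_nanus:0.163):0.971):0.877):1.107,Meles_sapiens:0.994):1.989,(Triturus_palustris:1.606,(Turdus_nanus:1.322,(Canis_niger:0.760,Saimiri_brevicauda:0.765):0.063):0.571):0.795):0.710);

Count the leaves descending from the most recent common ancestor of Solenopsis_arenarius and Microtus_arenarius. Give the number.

23

The MRCA of Solenopsis_arenarius and Microtus_arenarius is the root, so the clade is the entire tree.
That clade contains 23 terminal taxa: Apis_orientalis, Bacillus_palustris, Bombus_bicolor, Canis_niger, Enhydra_sylvestris, Gasterosteus_viridis, Meleagris_domesticus, Meles_sapiens, Microtus_arenarius, Musca_domesticus, Mustela_robustus, Papio_montanus, Saimiri_brevicauda, Salmonella_rubra, Solenopsis_arenarius, Streptococcus_nanus, Takifugu_albus, Taxidea_elegans, Triturus_palustris, Turdus_nanus, Urocyon_fluviatilis, Ursus_maculatus, Vulpes_sylvestris.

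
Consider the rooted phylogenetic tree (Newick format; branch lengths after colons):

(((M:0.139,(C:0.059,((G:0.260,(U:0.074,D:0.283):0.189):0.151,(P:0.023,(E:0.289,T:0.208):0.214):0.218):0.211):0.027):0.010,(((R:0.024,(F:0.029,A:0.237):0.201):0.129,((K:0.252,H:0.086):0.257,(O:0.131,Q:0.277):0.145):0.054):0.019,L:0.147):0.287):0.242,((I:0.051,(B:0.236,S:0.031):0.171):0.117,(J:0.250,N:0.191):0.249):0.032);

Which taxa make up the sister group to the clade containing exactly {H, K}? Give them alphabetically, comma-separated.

The clade containing exactly {H, K} attaches to the tree at the node subtending ((K,H),(O,Q)).
The other lineage descending from that same node — the sister group — is (O,Q); its 2 tips in alphabetical order are the answer.

O, Q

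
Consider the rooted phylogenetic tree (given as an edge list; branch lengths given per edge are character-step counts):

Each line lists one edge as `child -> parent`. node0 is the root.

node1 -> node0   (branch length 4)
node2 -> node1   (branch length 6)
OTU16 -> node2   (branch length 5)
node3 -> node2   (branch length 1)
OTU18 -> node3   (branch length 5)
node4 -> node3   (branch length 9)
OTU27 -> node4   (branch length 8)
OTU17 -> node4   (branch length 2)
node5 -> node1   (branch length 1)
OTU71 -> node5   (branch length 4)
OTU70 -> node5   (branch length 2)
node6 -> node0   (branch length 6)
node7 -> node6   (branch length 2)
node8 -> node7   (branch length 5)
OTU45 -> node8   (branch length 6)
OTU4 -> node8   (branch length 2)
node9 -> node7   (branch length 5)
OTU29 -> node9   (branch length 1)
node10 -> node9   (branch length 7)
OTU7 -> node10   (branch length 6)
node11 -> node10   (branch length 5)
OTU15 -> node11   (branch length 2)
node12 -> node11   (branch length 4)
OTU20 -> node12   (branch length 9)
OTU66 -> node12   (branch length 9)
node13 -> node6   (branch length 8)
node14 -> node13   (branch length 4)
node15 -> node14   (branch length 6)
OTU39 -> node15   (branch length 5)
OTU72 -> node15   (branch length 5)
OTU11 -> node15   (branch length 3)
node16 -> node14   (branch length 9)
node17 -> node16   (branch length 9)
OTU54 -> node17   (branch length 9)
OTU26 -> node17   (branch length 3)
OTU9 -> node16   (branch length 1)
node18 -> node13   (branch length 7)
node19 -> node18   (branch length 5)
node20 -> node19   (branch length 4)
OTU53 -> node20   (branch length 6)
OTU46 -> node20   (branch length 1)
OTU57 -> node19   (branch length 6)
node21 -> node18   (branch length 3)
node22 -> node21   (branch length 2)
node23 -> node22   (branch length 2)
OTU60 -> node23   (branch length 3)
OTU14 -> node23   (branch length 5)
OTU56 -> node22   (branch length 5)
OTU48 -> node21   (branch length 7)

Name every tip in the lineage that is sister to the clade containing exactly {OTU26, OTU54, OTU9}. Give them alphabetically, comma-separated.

The clade containing exactly {OTU26, OTU54, OTU9} attaches to the tree at the node subtending ((OTU39,OTU72,OTU11),((OTU54,OTU26),OTU9)).
The other lineage descending from that same node — the sister group — is (OTU39,OTU72,OTU11); its 3 tips in alphabetical order are the answer.

OTU11, OTU39, OTU72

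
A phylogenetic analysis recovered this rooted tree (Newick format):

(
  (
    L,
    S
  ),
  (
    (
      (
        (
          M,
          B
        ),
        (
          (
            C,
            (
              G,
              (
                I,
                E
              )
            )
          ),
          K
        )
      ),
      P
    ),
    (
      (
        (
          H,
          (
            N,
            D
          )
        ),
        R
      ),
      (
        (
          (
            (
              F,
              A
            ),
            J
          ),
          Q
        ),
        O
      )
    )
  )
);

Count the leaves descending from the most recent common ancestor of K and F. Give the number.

17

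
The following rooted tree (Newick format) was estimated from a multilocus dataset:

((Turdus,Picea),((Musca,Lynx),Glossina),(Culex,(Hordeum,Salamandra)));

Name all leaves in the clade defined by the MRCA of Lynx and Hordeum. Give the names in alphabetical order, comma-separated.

Culex, Glossina, Hordeum, Lynx, Musca, Picea, Salamandra, Turdus

Tracing Lynx: it sits inside (Musca,Lynx).
Tracing Hordeum: it sits inside (Hordeum,Salamandra).
The smallest clade enclosing both is the whole tree (their MRCA is the root), so the answer is all 8 tips in alphabetical order.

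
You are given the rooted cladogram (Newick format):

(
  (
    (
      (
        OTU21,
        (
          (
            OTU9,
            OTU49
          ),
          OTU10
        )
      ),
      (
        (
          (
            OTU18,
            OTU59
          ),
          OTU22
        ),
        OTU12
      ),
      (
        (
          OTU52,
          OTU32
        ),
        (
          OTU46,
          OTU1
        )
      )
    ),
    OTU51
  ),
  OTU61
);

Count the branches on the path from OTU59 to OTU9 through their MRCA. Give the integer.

8

The MRCA of OTU59 and OTU9 is the node subtending ((OTU21,((OTU9,OTU49),OTU10)),(((OTU18,OTU59),OTU22),OTU12),((OTU52,OTU32),(OTU46,OTU1))).
From OTU59 up to that node: 4 branches. From OTU9 up to the same node: 4 branches. Total: 4 + 4 = 8.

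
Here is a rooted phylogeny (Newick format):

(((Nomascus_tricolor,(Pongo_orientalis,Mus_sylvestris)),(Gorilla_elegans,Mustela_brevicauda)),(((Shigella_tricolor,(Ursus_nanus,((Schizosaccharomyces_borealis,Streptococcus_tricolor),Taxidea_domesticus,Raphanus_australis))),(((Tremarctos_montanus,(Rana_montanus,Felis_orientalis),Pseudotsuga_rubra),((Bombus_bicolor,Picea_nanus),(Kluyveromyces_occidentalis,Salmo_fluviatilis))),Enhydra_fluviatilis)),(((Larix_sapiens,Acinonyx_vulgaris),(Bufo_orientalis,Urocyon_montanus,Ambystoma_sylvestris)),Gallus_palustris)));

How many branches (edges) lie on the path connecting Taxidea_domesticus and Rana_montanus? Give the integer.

The MRCA of Taxidea_domesticus and Rana_montanus is the node subtending ((Shigella_tricolor,(Ursus_nanus,((Schizosaccharomyces_borealis,Streptococcus_tricolor),Taxidea_domesticus,Raphanus_australis))),(((Tremarctos_montanus,(Rana_montanus,Felis_orientalis),Pseudotsuga_rubra),((Bombus_bicolor,Picea_nanus),(Kluyveromyces_occidentalis,Salmo_fluviatilis))),Enhydra_fluviatilis)).
From Taxidea_domesticus up to that node: 4 branches. From Rana_montanus up to the same node: 5 branches. Total: 4 + 5 = 9.

9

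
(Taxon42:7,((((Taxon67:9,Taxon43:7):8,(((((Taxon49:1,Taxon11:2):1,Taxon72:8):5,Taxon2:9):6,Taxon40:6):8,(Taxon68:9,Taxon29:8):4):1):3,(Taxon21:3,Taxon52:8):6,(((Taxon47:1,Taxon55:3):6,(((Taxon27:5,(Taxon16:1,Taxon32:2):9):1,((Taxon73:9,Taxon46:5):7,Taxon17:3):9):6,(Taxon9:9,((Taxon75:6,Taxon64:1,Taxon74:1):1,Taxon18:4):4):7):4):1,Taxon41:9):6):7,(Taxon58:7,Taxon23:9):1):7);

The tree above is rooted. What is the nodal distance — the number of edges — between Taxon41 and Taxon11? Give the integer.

9

The MRCA of Taxon41 and Taxon11 is the node subtending (((Taxon67,Taxon43),(((((Taxon49,Taxon11),Taxon72),Taxon2),Taxon40),(Taxon68,Taxon29))),(Taxon21,Taxon52),(((Taxon47,Taxon55),(((Taxon27,(Taxon16,Taxon32)),((Taxon73,Taxon46),Taxon17)),(Taxon9,((Taxon75,Taxon64,Taxon74),Taxon18)))),Taxon41)).
From Taxon41 up to that node: 2 branches. From Taxon11 up to the same node: 7 branches. Total: 2 + 7 = 9.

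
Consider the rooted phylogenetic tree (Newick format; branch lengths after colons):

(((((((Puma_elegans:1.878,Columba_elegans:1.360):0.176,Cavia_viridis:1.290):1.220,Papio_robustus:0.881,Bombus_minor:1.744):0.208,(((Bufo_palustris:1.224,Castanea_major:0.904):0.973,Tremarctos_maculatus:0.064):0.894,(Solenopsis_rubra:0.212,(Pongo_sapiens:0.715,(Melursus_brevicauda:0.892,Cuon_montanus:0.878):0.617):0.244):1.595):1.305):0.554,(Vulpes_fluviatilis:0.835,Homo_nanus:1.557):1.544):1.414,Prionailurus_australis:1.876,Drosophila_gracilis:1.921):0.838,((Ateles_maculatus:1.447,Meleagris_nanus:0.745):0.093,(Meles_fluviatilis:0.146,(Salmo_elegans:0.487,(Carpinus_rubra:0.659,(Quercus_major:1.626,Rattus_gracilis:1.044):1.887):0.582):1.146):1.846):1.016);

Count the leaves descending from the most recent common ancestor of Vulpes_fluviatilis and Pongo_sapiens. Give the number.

The MRCA of Vulpes_fluviatilis and Pongo_sapiens is the node subtending (((((Puma_elegans,Columba_elegans),Cavia_viridis),Papio_robustus,Bombus_minor),(((Bufo_palustris,Castanea_major),Tremarctos_maculatus),(Solenopsis_rubra,(Pongo_sapiens,(Melursus_brevicauda,Cuon_montanus))))),(Vulpes_fluviatilis,Homo_nanus)).
That clade contains 14 terminal taxa: Bombus_minor, Bufo_palustris, Castanea_major, Cavia_viridis, Columba_elegans, Cuon_montanus, Homo_nanus, Melursus_brevicauda, Papio_robustus, Pongo_sapiens, Puma_elegans, Solenopsis_rubra, Tremarctos_maculatus, Vulpes_fluviatilis.

14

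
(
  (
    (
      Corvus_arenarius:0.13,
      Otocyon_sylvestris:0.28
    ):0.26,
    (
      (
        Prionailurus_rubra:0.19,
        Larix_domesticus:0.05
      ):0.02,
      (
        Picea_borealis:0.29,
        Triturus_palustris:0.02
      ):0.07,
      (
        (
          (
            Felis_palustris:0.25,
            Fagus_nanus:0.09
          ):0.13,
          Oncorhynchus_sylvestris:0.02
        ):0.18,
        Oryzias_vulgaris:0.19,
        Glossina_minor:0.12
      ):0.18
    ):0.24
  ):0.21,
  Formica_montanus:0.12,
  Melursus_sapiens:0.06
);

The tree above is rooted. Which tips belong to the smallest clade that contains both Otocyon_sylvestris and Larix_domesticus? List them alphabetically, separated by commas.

Tracing Otocyon_sylvestris: it sits inside (Corvus_arenarius,Otocyon_sylvestris).
Tracing Larix_domesticus: it sits inside (Prionailurus_rubra,Larix_domesticus).
The smallest clade enclosing both is ((Corvus_arenarius,Otocyon_sylvestris),((Prionailurus_rubra,Larix_domesticus),(Picea_borealis,Triturus_palustris),(((Felis_palustris,Fagus_nanus),Oncorhynchus_sylvestris),Oryzias_vulgaris,Glossina_minor))); the answer is its 11 terminal taxa in alphabetical order.

Corvus_arenarius, Fagus_nanus, Felis_palustris, Glossina_minor, Larix_domesticus, Oncorhynchus_sylvestris, Oryzias_vulgaris, Otocyon_sylvestris, Picea_borealis, Prionailurus_rubra, Triturus_palustris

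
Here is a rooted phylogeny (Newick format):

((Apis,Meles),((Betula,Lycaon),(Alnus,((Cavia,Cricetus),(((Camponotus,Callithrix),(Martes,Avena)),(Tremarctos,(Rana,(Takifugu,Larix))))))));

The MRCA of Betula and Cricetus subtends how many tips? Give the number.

13

The MRCA of Betula and Cricetus is the node subtending ((Betula,Lycaon),(Alnus,((Cavia,Cricetus),(((Camponotus,Callithrix),(Martes,Avena)),(Tremarctos,(Rana,(Takifugu,Larix))))))).
That clade contains 13 terminal taxa: Alnus, Avena, Betula, Callithrix, Camponotus, Cavia, Cricetus, Larix, Lycaon, Martes, Rana, Takifugu, Tremarctos.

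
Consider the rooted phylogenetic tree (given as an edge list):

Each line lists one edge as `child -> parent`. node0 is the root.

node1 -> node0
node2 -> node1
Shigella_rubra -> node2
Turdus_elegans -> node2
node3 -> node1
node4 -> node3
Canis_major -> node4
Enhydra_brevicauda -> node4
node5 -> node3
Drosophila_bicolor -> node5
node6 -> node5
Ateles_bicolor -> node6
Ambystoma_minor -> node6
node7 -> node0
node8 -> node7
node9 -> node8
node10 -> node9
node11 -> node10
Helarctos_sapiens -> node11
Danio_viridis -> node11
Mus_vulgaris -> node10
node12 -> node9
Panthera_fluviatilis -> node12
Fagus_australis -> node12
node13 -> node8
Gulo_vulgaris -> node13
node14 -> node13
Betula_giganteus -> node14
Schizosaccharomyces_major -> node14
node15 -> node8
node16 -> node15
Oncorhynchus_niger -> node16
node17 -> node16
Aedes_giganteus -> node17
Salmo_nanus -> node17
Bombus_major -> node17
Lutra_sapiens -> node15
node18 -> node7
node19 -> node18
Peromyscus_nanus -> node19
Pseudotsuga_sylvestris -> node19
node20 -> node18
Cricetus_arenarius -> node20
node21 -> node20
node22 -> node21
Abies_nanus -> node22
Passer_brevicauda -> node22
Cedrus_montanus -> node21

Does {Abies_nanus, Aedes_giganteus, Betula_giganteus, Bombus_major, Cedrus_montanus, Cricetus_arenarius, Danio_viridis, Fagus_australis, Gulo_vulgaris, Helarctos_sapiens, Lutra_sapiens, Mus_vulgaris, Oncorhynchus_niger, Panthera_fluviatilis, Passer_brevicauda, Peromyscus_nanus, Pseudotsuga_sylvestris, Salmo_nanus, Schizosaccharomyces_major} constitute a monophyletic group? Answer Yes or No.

Yes

The most recent common ancestor of these taxa subtends (((((Helarctos_sapiens,Danio_viridis),Mus_vulgaris),(Panthera_fluviatilis,Fagus_australis)),(Gulo_vulgaris,(Betula_giganteus,Schizosaccharomyces_major)),((Oncorhynchus_niger,(Aedes_giganteus,Salmo_nanus,Bombus_major)),Lutra_sapiens)),((Peromyscus_nanus,Pseudotsuga_sylvestris),(Cricetus_arenarius,((Abies_nanus,Passer_brevicauda),Cedrus_montanus)))).
That clade has exactly 19 tips — every listed taxon and nothing else — so the group is monophyletic.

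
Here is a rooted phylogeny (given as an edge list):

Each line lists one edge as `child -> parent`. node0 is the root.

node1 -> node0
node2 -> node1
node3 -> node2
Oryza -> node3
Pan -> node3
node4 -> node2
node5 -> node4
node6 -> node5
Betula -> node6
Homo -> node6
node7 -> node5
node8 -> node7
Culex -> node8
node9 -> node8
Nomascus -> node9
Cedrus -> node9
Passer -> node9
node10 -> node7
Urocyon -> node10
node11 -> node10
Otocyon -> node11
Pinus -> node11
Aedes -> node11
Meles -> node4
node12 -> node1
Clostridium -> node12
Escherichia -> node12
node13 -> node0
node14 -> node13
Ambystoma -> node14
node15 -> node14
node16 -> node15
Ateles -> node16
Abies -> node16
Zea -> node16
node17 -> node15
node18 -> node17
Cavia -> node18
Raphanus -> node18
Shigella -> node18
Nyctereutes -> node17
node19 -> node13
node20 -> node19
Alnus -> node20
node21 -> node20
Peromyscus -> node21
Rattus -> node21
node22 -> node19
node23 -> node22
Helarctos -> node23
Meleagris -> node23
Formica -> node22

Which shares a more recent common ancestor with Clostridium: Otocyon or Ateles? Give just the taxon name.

The MRCA of Clostridium and Otocyon subtends (((Oryza,Pan),(((Betula,Homo),((Culex,(Nomascus,Cedrus,Passer)),(Urocyon,(Otocyon,Pinus,Aedes)))),Meles)),(Clostridium,Escherichia)) (15 taxa).
The MRCA of Clostridium and Ateles is the root, subtending the entire tree (29 taxa).
The first is nested inside the second, so Clostridium shares a more recent common ancestor with Otocyon.

Otocyon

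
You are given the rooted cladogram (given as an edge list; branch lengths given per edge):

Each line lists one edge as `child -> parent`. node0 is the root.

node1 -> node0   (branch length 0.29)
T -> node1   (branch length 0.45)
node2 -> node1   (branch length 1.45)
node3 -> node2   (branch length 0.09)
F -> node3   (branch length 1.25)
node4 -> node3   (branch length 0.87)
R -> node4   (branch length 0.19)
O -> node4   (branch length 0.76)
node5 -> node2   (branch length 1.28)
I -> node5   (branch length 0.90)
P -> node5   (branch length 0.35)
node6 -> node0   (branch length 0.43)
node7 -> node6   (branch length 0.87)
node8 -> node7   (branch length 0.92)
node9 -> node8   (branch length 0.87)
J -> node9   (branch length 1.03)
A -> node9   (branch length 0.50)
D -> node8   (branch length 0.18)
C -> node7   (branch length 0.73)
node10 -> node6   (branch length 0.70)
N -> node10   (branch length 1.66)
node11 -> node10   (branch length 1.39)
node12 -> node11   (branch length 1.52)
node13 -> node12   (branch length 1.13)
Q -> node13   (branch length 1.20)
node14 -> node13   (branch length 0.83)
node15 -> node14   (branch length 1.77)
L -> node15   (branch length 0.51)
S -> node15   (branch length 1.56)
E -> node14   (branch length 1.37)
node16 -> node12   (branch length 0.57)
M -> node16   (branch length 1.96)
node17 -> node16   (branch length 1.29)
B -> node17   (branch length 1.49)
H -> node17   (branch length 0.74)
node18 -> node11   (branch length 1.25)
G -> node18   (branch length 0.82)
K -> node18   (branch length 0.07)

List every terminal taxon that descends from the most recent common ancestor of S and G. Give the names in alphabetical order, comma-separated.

Tracing S: it sits inside (L,S).
Tracing G: it sits inside (G,K).
The smallest clade enclosing both is (((Q,((L,S),E)),(M,(B,H))),(G,K)); the answer is its 9 terminal taxa in alphabetical order.

B, E, G, H, K, L, M, Q, S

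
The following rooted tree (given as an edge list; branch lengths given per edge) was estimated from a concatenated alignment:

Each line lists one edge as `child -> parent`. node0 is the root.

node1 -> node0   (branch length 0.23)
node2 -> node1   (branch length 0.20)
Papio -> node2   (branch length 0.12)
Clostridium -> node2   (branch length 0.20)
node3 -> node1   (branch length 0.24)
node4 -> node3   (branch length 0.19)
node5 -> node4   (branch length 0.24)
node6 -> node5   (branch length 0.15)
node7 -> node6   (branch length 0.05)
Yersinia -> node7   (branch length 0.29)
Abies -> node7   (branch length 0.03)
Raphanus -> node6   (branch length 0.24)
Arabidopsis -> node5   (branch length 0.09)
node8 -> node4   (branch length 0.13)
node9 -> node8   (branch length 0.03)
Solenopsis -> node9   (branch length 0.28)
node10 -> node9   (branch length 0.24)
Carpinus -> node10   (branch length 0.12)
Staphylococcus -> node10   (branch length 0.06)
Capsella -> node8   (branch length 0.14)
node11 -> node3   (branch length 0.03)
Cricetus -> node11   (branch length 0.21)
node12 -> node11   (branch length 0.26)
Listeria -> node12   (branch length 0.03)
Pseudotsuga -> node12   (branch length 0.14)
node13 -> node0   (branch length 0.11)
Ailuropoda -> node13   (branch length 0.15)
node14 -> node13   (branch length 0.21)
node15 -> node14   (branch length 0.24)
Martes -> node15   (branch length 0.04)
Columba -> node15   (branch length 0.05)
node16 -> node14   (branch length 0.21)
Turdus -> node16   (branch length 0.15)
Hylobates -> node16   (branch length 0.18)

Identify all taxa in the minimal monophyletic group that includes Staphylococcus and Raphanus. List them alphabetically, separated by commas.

Abies, Arabidopsis, Capsella, Carpinus, Raphanus, Solenopsis, Staphylococcus, Yersinia

Tracing Staphylococcus: it sits inside (Carpinus,Staphylococcus).
Tracing Raphanus: it sits inside ((Yersinia,Abies),Raphanus).
The smallest clade enclosing both is ((((Yersinia,Abies),Raphanus),Arabidopsis),((Solenopsis,(Carpinus,Staphylococcus)),Capsella)); the answer is its 8 terminal taxa in alphabetical order.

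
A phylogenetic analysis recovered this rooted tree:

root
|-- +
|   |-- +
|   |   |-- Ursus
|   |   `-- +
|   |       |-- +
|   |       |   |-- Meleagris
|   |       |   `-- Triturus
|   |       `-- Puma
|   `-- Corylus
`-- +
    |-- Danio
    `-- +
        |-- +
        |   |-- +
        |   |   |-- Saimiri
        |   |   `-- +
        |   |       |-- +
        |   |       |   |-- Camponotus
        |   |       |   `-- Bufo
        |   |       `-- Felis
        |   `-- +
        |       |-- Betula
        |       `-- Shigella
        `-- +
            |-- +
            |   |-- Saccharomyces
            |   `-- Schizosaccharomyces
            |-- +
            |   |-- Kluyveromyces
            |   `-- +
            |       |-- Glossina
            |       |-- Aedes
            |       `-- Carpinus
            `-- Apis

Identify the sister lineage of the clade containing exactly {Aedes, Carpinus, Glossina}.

Kluyveromyces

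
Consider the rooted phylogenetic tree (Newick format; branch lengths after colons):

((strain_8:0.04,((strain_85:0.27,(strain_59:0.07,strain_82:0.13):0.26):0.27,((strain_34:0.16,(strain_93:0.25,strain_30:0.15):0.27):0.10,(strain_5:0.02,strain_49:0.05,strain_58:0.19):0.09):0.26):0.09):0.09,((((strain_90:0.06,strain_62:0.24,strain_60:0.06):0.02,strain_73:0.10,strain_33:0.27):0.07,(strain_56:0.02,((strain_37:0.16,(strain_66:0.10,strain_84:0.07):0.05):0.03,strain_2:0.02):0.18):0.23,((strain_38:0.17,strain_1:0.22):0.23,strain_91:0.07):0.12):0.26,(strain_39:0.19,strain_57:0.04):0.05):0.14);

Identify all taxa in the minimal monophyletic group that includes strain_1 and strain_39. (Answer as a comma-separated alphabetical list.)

Tracing strain_1: it sits inside (strain_38,strain_1).
Tracing strain_39: it sits inside (strain_39,strain_57).
The smallest clade enclosing both is ((((strain_90,strain_62,strain_60),strain_73,strain_33),(strain_56,((strain_37,(strain_66,strain_84)),strain_2)),((strain_38,strain_1),strain_91)),(strain_39,strain_57)); the answer is its 15 terminal taxa in alphabetical order.

strain_1, strain_2, strain_33, strain_37, strain_38, strain_39, strain_56, strain_57, strain_60, strain_62, strain_66, strain_73, strain_84, strain_90, strain_91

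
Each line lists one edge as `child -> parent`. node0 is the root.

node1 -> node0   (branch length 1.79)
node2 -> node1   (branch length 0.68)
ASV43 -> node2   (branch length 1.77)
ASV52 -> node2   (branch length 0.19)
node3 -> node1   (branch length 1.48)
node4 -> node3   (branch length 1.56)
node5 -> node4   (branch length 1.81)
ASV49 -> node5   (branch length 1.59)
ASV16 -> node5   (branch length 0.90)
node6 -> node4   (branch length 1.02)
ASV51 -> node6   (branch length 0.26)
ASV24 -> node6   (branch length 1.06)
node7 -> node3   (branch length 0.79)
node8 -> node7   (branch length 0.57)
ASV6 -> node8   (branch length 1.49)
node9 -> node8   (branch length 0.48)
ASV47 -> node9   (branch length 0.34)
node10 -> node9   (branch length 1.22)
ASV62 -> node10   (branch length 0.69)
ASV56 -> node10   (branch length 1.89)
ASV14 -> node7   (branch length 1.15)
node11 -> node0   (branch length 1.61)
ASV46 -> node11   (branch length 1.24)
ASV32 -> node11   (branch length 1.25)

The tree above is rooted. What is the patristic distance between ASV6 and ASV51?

The path runs ASV6 → … → MRCA → … → ASV51; the MRCA is the node subtending (((ASV49,ASV16),(ASV51,ASV24)),((ASV6,(ASV47,(ASV62,ASV56))),ASV14)).
Branch lengths along that path: 1.49 + 0.57 + 0.79 + 1.56 + 1.02 + 0.26 = 5.69.

5.69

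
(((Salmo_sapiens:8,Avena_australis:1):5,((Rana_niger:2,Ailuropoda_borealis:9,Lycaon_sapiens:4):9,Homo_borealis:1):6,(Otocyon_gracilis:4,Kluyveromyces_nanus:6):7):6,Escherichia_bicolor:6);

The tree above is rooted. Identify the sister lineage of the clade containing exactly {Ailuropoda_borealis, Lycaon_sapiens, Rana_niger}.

Homo_borealis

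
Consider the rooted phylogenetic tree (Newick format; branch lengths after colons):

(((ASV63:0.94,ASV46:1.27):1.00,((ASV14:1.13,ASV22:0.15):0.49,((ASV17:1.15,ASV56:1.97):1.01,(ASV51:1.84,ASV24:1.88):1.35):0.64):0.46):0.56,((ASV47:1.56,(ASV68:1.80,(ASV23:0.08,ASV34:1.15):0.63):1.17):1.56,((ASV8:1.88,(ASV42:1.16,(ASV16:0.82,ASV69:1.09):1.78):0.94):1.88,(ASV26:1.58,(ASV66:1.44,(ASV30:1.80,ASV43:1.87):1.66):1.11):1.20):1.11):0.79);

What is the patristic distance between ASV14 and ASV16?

9.96

The path runs ASV14 → … → MRCA → … → ASV16; the MRCA is the root of the tree.
Branch lengths along that path: 1.13 + 0.49 + 0.46 + 0.56 + 0.79 + 1.11 + 1.88 + 0.94 + 1.78 + 0.82 = 9.96.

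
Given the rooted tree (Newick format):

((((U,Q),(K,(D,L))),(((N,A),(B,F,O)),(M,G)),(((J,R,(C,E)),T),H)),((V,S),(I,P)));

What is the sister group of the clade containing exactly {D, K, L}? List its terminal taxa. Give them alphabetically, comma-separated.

The clade containing exactly {D, K, L} attaches to the tree at the node subtending ((U,Q),(K,(D,L))).
The other lineage descending from that same node — the sister group — is (U,Q); its 2 tips in alphabetical order are the answer.

Q, U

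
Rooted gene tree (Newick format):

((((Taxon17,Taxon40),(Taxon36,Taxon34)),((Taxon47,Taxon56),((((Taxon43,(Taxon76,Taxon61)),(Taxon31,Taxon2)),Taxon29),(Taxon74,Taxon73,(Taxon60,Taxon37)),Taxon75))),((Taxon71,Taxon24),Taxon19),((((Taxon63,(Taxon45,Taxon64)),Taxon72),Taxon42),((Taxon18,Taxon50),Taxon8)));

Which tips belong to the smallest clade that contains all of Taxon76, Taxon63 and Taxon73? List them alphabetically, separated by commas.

Taxon17, Taxon18, Taxon19, Taxon2, Taxon24, Taxon29, Taxon31, Taxon34, Taxon36, Taxon37, Taxon40, Taxon42, Taxon43, Taxon45, Taxon47, Taxon50, Taxon56, Taxon60, Taxon61, Taxon63, Taxon64, Taxon71, Taxon72, Taxon73, Taxon74, Taxon75, Taxon76, Taxon8

Tracing Taxon76: it sits inside (Taxon76,Taxon61).
Tracing Taxon63: it sits inside (Taxon63,(Taxon45,Taxon64)).
Tracing Taxon73: it sits inside (Taxon74,Taxon73,(Taxon60,Taxon37)).
The smallest clade enclosing all 3 is the whole tree (their MRCA is the root), so the answer is all 28 tips in alphabetical order.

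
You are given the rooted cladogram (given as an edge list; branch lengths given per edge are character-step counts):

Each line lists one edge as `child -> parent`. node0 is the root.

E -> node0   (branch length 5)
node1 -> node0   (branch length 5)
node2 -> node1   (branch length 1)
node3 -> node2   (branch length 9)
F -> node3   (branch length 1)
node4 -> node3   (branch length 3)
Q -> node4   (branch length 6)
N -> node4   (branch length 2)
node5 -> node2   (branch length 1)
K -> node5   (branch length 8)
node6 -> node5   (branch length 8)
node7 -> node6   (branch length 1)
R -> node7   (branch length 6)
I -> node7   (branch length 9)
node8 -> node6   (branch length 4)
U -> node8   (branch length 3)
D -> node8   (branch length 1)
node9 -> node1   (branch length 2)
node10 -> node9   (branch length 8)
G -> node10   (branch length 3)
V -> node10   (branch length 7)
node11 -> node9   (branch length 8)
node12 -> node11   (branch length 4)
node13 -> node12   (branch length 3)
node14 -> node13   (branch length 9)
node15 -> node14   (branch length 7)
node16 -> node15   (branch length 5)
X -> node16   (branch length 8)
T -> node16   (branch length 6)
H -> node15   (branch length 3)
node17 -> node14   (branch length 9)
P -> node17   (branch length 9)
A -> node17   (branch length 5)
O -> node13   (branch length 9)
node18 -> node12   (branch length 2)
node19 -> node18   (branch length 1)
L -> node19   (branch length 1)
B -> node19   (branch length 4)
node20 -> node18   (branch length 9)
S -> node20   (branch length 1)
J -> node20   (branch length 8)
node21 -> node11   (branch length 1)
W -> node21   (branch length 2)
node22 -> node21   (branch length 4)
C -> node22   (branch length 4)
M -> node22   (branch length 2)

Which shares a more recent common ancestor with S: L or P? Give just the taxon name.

L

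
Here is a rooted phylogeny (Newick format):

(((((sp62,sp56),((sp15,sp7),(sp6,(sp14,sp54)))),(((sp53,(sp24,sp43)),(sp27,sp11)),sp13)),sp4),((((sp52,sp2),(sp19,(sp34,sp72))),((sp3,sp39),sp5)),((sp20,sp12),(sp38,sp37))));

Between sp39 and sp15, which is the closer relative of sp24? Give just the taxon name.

The MRCA of sp24 and sp15 subtends (((sp62,sp56),((sp15,sp7),(sp6,(sp14,sp54)))),(((sp53,(sp24,sp43)),(sp27,sp11)),sp13)) (13 taxa).
The MRCA of sp24 and sp39 is the root, subtending the entire tree (26 taxa).
The first is nested inside the second, so sp24 shares a more recent common ancestor with sp15.

sp15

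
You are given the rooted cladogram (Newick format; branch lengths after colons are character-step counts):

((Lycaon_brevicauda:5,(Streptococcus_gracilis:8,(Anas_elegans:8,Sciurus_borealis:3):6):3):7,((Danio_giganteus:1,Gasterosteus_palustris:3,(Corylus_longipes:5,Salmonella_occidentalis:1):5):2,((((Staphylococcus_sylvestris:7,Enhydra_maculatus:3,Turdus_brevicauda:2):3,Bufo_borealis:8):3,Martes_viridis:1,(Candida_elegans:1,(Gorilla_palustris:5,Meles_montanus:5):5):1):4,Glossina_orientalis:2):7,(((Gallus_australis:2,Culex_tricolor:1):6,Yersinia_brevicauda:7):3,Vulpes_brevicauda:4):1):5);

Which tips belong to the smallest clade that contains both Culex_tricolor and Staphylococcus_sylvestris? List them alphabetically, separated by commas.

Tracing Culex_tricolor: it sits inside (Gallus_australis,Culex_tricolor).
Tracing Staphylococcus_sylvestris: it sits inside (Staphylococcus_sylvestris,Enhydra_maculatus,Turdus_brevicauda).
The smallest clade enclosing both is ((Danio_giganteus,Gasterosteus_palustris,(Corylus_longipes,Salmonella_occidentalis)),((((Staphylococcus_sylvestris,Enhydra_maculatus,Turdus_brevicauda),Bufo_borealis),Martes_viridis,(Candida_elegans,(Gorilla_palustris,Meles_montanus))),Glossina_orientalis),(((Gallus_australis,Culex_tricolor),Yersinia_brevicauda),Vulpes_brevicauda)); the answer is its 17 terminal taxa in alphabetical order.

Bufo_borealis, Candida_elegans, Corylus_longipes, Culex_tricolor, Danio_giganteus, Enhydra_maculatus, Gallus_australis, Gasterosteus_palustris, Glossina_orientalis, Gorilla_palustris, Martes_viridis, Meles_montanus, Salmonella_occidentalis, Staphylococcus_sylvestris, Turdus_brevicauda, Vulpes_brevicauda, Yersinia_brevicauda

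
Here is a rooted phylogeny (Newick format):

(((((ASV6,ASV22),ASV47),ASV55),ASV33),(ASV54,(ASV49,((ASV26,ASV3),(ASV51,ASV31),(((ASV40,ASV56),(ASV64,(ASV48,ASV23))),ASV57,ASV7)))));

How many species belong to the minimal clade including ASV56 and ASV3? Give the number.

The MRCA of ASV56 and ASV3 is the node subtending ((ASV26,ASV3),(ASV51,ASV31),(((ASV40,ASV56),(ASV64,(ASV48,ASV23))),ASV57,ASV7)).
That clade contains 11 terminal taxa: ASV23, ASV26, ASV3, ASV31, ASV40, ASV48, ASV51, ASV56, ASV57, ASV64, ASV7.

11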